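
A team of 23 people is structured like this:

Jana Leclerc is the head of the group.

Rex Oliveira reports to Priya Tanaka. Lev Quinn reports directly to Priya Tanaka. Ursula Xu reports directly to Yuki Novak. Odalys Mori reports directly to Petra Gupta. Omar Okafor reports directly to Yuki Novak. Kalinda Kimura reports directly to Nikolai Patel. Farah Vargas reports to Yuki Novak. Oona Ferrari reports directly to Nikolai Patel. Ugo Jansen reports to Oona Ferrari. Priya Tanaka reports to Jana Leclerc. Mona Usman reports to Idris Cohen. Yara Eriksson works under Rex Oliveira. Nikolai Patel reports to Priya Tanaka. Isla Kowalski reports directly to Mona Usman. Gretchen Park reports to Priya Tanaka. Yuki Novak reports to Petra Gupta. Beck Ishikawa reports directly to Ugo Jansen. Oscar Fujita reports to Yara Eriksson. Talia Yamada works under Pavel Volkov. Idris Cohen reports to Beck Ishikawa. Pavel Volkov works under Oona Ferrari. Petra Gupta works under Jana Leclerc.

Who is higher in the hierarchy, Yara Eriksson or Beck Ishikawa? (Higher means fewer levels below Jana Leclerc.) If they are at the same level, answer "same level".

Yara Eriksson

Yara Eriksson is 3 levels below Jana Leclerc; Beck Ishikawa is 5. Yara Eriksson is higher.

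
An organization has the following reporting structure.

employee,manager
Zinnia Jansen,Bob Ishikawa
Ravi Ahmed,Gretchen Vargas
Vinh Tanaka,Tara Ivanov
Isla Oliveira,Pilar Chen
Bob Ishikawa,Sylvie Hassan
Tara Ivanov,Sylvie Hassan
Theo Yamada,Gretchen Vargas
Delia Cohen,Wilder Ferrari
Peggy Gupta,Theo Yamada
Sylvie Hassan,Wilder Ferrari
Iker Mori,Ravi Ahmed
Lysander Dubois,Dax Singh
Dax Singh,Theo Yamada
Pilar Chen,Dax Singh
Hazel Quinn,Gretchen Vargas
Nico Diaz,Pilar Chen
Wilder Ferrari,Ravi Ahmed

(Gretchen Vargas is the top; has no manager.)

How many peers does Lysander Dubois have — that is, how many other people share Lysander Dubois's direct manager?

1

Lysander Dubois reports to Dax Singh. Dax Singh's other direct reports are Pilar Chen — 1 peer.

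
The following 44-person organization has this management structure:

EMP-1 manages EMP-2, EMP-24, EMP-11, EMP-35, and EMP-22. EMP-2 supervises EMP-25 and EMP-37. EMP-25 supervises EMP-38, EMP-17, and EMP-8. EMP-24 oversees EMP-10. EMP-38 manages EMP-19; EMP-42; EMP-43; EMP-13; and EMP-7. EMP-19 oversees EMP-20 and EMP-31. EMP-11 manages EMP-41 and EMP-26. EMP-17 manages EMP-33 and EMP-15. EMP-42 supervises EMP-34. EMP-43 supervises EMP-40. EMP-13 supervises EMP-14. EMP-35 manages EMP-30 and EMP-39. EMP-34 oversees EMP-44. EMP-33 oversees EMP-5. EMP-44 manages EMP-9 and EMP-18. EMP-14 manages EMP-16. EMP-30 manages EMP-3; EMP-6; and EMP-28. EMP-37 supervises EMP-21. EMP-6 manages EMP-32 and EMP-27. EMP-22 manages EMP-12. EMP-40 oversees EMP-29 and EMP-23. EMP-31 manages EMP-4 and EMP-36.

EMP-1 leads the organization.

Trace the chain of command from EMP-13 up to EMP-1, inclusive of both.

EMP-13 -> EMP-38 -> EMP-25 -> EMP-2 -> EMP-1

EMP-13 reports to EMP-38. EMP-38 reports to EMP-25. EMP-25 reports to EMP-2. EMP-2 reports to EMP-1. EMP-1 is at the top.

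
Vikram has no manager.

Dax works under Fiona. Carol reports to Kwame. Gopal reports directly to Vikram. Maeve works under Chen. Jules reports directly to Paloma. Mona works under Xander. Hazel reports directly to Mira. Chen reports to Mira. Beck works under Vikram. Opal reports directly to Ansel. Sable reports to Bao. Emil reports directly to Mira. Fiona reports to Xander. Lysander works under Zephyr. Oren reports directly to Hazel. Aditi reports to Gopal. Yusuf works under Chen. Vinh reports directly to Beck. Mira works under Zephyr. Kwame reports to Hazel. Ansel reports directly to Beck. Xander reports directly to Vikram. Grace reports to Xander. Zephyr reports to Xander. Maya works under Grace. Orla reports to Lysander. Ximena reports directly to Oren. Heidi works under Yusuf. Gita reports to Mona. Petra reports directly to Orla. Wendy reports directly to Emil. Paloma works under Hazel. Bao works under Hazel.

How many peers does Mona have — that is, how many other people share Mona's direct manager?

Mona reports to Xander. Xander's other direct reports are Zephyr, Grace, Fiona — 3 peers.

3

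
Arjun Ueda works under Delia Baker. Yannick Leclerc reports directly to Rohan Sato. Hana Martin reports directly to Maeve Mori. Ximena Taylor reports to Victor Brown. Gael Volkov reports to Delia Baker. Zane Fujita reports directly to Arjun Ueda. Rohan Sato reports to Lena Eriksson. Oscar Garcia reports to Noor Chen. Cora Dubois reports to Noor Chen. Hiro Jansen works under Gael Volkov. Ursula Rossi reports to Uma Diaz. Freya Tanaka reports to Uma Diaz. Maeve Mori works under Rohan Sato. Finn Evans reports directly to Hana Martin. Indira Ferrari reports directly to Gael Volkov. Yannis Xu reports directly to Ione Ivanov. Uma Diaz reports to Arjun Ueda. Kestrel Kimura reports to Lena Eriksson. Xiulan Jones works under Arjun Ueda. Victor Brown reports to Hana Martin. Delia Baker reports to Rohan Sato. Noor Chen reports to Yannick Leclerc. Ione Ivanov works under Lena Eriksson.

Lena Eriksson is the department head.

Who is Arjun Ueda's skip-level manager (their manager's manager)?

Arjun Ueda reports to Delia Baker, and Delia Baker reports to Rohan Sato. So Arjun Ueda's skip-level manager is Rohan Sato.

Rohan Sato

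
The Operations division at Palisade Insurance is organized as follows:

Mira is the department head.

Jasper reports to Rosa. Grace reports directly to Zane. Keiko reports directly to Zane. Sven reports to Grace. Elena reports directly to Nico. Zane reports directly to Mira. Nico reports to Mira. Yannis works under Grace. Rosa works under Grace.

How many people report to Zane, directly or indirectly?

6

Zane directly manages Grace, Keiko. Under Grace: Sven, Yannis, Rosa, Jasper (4). Keiko has no reports. So Zane's organization is 2 direct reports plus everyone under them: 5 + 1 = 6.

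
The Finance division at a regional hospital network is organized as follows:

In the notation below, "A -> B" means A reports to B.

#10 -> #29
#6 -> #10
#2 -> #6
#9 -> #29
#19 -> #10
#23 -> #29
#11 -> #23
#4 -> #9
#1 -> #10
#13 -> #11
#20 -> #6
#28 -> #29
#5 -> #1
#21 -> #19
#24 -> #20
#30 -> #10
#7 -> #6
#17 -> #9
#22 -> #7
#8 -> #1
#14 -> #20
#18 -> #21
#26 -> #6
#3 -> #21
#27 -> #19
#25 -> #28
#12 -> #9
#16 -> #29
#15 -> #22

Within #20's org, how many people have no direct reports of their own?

The people in #20's organization with no one reporting to them are #14, #24. That is 2.

2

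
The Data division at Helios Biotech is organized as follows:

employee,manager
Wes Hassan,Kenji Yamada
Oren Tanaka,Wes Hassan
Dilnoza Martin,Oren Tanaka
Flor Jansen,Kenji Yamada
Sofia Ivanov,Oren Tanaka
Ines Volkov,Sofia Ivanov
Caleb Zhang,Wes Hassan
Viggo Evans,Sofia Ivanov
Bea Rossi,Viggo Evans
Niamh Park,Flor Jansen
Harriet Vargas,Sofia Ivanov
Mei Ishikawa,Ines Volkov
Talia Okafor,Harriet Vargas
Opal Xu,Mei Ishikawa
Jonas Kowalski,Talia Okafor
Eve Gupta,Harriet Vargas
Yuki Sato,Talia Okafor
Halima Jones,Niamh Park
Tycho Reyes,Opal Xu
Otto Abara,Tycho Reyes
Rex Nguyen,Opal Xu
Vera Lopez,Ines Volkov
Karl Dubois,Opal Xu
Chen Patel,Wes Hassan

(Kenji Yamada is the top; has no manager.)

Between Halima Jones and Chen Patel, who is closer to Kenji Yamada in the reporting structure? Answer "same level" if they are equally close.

Halima Jones is 3 levels below Kenji Yamada; Chen Patel is 2. Chen Patel is higher.

Chen Patel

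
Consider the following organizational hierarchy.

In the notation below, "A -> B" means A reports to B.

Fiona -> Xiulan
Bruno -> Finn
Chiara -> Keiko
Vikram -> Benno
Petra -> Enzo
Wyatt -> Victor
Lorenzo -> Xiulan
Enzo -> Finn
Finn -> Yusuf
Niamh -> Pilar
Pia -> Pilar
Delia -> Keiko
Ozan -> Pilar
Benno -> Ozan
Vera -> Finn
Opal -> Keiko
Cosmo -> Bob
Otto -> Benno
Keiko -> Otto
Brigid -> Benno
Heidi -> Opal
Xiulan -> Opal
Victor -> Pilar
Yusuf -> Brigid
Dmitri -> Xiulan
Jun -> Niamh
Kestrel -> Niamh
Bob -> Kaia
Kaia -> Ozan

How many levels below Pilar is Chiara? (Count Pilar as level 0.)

5

Chain from Chiara up to Pilar: Chiara → Keiko → Otto → Benno → Ozan → Pilar. That is 5 steps up, so Chiara is 5 levels below Pilar.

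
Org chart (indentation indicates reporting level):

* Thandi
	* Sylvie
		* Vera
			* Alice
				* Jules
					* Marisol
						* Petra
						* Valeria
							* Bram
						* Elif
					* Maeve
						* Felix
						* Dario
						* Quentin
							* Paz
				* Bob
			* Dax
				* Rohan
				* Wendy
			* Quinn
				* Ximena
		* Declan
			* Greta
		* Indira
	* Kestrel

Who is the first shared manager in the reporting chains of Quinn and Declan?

Sylvie

Quinn's chain of managers is Vera, Sylvie, Thandi. Declan's chain of managers is Sylvie, Thandi. The first manager that appears in both chains is Sylvie.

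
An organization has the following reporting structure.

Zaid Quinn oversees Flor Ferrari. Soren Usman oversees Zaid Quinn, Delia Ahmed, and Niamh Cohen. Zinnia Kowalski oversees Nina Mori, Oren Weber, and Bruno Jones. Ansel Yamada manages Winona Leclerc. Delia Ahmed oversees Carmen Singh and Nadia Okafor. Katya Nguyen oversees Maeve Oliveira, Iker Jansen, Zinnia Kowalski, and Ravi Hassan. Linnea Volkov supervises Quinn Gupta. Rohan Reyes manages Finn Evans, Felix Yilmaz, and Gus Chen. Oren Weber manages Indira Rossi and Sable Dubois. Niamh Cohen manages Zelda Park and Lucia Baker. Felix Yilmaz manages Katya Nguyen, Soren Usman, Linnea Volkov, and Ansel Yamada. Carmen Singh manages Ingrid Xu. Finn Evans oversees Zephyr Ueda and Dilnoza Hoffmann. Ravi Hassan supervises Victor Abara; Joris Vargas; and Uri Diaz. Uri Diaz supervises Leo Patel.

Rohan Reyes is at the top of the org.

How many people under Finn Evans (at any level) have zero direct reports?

The people in Finn Evans's organization with no one reporting to them are Dilnoza Hoffmann, Zephyr Ueda. That is 2.

2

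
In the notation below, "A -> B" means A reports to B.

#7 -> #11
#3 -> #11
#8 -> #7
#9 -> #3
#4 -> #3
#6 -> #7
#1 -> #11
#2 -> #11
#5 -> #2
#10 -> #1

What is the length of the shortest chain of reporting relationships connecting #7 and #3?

#7 is 1 level below #11, and #3 is 1 level below #11 (their lowest common manager). The shortest path runs up from #7 to #11 and back down to #3: 1 + 1 = 2 links.

2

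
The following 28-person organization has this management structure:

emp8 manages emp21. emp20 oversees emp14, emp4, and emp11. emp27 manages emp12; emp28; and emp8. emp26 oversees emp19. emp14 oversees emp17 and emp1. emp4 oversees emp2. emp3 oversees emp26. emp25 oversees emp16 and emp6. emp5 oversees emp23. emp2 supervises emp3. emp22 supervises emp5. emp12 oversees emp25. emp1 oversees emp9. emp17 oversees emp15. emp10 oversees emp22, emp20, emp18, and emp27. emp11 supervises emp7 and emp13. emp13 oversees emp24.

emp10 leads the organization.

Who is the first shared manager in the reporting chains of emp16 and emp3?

emp16's chain of managers is emp25, emp12, emp27, emp10. emp3's chain of managers is emp2, emp4, emp20, emp10. The first manager that appears in both chains is emp10.

emp10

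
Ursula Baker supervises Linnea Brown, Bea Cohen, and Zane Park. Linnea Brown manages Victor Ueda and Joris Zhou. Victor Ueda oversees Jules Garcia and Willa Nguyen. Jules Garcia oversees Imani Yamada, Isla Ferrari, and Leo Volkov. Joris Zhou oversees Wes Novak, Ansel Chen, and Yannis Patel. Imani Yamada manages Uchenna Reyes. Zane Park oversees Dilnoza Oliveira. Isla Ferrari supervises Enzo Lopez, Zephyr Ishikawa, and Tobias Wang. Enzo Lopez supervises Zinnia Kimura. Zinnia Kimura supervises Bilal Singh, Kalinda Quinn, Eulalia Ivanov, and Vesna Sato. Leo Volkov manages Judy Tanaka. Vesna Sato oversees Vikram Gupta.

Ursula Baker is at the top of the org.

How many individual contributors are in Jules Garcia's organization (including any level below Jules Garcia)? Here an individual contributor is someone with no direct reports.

The people in Jules Garcia's organization with no one reporting to them are Judy Tanaka, Tobias Wang, Zephyr Ishikawa, Vikram Gupta, Eulalia Ivanov, Kalinda Quinn, Bilal Singh, Uchenna Reyes. That is 8.

8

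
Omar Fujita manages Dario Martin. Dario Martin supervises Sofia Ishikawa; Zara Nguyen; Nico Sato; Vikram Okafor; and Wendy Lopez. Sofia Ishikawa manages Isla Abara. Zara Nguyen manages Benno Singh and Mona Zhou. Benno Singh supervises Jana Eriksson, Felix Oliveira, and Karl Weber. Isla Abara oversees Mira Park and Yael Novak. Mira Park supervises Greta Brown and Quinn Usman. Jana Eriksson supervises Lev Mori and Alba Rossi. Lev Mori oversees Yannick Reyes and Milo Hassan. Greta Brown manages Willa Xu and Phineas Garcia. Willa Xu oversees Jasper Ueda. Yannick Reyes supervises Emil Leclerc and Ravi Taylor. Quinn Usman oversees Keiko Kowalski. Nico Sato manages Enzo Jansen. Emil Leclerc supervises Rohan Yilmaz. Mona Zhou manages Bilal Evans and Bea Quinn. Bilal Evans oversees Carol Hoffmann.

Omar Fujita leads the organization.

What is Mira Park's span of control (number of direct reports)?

Mira Park directly manages Greta Brown, Quinn Usman. That is 2 direct reports.

2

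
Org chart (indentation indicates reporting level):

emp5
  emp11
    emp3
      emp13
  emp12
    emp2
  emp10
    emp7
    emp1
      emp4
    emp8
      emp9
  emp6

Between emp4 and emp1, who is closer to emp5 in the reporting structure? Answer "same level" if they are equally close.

emp4 is 3 levels below emp5; emp1 is 2. emp1 is higher.

emp1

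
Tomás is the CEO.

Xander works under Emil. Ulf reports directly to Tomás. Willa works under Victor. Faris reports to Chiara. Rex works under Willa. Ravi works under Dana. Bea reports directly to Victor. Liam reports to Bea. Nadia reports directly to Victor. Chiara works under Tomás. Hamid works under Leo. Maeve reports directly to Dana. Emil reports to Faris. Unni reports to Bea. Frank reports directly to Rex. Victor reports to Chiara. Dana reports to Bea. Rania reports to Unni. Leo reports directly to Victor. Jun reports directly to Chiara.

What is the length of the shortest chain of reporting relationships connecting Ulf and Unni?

Ulf is 1 level below Tomás, and Unni is 4 levels below Tomás (their lowest common manager). The shortest path runs up from Ulf to Tomás and back down to Unni: 1 + 4 = 5 links.

5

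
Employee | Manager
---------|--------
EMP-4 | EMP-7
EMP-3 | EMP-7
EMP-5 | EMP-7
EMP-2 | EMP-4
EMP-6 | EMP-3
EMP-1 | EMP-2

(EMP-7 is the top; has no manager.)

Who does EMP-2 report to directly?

EMP-4

EMP-2 reports directly to EMP-4.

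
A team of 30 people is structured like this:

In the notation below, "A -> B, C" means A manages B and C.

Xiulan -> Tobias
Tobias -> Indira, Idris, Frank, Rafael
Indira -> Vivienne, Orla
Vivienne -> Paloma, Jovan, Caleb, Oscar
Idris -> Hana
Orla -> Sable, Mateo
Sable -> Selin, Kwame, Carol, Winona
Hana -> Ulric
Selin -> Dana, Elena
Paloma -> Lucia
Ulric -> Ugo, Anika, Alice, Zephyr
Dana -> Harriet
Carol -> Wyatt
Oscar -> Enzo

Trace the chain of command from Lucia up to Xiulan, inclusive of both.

Lucia -> Paloma -> Vivienne -> Indira -> Tobias -> Xiulan

Lucia reports to Paloma. Paloma reports to Vivienne. Vivienne reports to Indira. Indira reports to Tobias. Tobias reports to Xiulan. Xiulan is at the top.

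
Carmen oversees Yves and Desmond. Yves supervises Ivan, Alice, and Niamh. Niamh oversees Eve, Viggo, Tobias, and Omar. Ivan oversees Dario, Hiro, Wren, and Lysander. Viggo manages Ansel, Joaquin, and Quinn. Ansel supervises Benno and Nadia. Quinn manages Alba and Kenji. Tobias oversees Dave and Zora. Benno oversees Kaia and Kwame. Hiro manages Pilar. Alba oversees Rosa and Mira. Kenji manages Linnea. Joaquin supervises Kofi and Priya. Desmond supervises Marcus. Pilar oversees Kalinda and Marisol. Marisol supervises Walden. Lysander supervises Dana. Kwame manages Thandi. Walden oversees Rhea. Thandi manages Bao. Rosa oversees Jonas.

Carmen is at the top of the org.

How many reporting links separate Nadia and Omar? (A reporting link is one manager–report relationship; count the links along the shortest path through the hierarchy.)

Nadia is 3 levels below Niamh, and Omar is 1 level below Niamh (their lowest common manager). The shortest path runs up from Nadia to Niamh and back down to Omar: 3 + 1 = 4 links.

4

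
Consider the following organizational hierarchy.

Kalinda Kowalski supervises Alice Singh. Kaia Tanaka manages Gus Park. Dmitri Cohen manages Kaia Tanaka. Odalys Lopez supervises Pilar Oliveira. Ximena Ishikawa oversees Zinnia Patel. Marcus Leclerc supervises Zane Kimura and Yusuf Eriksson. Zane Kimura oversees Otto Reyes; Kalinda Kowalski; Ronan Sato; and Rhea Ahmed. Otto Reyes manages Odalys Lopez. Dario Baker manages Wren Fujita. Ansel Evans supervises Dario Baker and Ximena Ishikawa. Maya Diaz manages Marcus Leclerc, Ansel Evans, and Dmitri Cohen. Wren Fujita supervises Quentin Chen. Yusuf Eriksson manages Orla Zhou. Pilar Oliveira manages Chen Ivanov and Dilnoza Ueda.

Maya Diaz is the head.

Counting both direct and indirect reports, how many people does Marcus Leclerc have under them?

12

Marcus Leclerc directly manages Zane Kimura, Yusuf Eriksson. Under Zane Kimura: Rhea Ahmed, Ronan Sato, Kalinda Kowalski, Alice Singh, Otto Reyes, Odalys Lopez, Pilar Oliveira, Chen Ivanov, Dilnoza Ueda (9). Under Yusuf Eriksson: Orla Zhou (1). So Marcus Leclerc's organization is 2 direct reports plus everyone under them: 10 + 2 = 12.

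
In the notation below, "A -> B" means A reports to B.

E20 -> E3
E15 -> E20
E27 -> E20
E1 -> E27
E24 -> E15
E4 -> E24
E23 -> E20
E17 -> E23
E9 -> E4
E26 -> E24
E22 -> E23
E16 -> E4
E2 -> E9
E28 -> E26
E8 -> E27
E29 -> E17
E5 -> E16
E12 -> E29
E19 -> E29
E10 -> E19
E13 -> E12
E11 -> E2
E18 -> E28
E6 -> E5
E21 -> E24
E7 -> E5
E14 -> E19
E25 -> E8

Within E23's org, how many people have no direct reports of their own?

4

The people in E23's organization with no one reporting to them are E22, E14, E10, E13. That is 4.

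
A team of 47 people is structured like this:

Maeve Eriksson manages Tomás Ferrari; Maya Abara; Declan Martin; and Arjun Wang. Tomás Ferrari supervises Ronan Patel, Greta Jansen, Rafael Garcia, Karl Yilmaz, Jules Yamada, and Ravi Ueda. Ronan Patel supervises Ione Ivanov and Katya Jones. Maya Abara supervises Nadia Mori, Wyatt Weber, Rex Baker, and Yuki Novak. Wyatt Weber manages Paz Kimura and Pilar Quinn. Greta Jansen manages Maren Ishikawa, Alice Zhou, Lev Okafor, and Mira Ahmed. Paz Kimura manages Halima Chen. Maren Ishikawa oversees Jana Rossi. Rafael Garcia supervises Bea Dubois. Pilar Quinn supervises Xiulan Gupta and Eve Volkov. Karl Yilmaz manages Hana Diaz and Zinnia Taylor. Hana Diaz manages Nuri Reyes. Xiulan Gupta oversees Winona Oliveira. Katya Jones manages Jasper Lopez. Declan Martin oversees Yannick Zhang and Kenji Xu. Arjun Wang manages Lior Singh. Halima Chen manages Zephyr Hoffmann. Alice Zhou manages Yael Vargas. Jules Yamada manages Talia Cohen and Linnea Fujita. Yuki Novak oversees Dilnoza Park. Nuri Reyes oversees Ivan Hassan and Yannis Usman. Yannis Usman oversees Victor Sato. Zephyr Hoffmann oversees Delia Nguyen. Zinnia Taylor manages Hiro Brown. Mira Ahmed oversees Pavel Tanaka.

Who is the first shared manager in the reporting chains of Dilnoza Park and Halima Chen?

Dilnoza Park's chain of managers is Yuki Novak, Maya Abara, Maeve Eriksson. Halima Chen's chain of managers is Paz Kimura, Wyatt Weber, Maya Abara, Maeve Eriksson. The first manager that appears in both chains is Maya Abara.

Maya Abara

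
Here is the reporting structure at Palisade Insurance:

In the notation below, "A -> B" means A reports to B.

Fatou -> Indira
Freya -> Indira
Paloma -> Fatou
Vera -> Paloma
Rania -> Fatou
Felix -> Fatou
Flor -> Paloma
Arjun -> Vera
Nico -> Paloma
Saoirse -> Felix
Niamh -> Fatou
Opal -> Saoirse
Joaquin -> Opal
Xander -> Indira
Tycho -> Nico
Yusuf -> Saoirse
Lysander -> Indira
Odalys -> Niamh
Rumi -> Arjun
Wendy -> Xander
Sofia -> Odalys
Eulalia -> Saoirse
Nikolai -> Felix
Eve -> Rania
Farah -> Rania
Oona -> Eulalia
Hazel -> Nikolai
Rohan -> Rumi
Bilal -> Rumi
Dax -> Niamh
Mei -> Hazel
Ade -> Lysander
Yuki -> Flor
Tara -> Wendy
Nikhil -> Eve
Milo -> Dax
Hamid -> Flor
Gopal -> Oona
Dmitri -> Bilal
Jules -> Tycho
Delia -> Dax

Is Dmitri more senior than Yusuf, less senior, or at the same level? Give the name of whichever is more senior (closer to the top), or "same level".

Yusuf

Dmitri is 7 levels below Indira; Yusuf is 4. Yusuf is higher.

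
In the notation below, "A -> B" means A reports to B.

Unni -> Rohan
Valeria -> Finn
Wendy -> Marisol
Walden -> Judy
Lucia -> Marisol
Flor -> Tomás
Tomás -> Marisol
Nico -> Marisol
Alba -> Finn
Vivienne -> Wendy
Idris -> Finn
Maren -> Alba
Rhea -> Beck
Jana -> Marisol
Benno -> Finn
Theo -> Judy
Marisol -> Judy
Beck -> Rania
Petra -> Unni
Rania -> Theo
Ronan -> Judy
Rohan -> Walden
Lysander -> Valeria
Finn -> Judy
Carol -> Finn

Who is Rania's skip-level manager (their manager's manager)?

Rania reports to Theo, and Theo reports to Judy. So Rania's skip-level manager is Judy.

Judy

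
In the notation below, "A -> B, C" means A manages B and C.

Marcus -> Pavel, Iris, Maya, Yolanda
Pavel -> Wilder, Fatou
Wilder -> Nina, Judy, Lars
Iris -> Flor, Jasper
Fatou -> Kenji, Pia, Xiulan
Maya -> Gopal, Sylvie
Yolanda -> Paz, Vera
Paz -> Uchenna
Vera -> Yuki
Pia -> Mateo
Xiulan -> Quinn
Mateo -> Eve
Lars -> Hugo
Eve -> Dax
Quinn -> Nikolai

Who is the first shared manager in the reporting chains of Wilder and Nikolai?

Pavel

Wilder's chain of managers is Pavel, Marcus. Nikolai's chain of managers is Quinn, Xiulan, Fatou, Pavel, Marcus. The first manager that appears in both chains is Pavel.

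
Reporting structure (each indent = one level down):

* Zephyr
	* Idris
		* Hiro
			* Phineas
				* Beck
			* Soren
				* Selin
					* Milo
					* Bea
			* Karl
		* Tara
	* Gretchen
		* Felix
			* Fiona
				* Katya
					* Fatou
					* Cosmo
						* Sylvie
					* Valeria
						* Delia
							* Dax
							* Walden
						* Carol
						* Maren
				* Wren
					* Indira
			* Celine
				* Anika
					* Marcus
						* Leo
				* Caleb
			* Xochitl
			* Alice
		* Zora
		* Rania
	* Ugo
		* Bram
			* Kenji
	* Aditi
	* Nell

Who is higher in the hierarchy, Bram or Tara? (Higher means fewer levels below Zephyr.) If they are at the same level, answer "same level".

Both Bram and Tara are 2 levels below Zephyr.

same level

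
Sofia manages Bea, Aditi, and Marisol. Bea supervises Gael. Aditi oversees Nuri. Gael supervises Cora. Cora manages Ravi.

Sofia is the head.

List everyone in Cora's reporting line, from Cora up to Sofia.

Cora -> Gael -> Bea -> Sofia

Cora reports to Gael. Gael reports to Bea. Bea reports to Sofia. Sofia is at the top.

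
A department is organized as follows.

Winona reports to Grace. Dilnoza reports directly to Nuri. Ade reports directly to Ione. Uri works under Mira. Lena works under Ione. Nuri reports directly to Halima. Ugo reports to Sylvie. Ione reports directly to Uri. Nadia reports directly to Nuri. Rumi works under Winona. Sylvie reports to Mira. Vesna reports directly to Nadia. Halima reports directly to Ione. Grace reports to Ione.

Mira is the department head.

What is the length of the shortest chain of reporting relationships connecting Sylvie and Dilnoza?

Sylvie is 1 level below Mira, and Dilnoza is 5 levels below Mira (their lowest common manager). The shortest path runs up from Sylvie to Mira and back down to Dilnoza: 1 + 5 = 6 links.

6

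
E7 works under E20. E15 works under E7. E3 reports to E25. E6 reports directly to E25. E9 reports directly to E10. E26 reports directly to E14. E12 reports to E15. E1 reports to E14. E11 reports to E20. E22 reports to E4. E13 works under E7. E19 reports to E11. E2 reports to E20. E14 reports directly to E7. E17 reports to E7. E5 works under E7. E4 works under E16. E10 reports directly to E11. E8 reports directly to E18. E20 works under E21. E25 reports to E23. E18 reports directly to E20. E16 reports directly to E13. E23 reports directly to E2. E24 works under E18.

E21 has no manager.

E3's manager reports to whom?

E3 reports to E25, and E25 reports to E23. So E3's skip-level manager is E23.

E23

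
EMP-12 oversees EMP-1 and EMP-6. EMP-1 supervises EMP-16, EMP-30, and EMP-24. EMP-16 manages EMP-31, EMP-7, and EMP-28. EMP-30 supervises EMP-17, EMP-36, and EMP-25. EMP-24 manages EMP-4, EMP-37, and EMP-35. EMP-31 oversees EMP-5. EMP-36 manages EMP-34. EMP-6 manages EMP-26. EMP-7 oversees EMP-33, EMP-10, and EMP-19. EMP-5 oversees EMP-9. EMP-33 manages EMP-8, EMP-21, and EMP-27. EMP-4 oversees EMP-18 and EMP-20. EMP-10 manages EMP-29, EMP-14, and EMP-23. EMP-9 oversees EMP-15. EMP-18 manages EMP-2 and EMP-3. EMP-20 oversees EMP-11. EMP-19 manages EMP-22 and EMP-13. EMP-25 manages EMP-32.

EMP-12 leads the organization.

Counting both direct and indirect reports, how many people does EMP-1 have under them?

33

EMP-1 directly manages EMP-16, EMP-30, EMP-24. Under EMP-16: EMP-28, EMP-7, EMP-19, EMP-13, EMP-22, EMP-10, EMP-23, EMP-14, EMP-29, EMP-33, EMP-21, EMP-8, EMP-27, EMP-31, EMP-5, EMP-9, EMP-15 (17). Under EMP-30: EMP-17, EMP-25, EMP-32, EMP-36, EMP-34 (5). Under EMP-24: EMP-35, EMP-37, EMP-4, EMP-20, EMP-11, EMP-18, EMP-3, EMP-2 (8). So EMP-1's organization is 3 direct reports plus everyone under them: 18 + 6 + 9 = 33.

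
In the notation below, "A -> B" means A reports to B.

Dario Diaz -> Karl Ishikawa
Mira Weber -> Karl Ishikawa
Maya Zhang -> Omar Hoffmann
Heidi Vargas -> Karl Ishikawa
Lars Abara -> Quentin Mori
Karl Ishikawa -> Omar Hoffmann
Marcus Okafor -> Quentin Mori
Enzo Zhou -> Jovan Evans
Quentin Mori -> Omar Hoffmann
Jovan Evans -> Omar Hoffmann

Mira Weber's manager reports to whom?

Omar Hoffmann

Mira Weber reports to Karl Ishikawa, and Karl Ishikawa reports to Omar Hoffmann. So Mira Weber's skip-level manager is Omar Hoffmann.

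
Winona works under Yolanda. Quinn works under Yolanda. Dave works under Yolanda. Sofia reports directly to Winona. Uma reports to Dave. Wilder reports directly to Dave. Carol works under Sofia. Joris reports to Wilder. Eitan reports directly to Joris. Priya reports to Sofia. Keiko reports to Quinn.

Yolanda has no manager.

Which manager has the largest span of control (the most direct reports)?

Yolanda

Direct-report counts: Yolanda has 3; Dave has 2; Wilder has 1; Joris has 1; Quinn has 1; Winona has 1; Sofia has 2. The largest is 3, held by Yolanda.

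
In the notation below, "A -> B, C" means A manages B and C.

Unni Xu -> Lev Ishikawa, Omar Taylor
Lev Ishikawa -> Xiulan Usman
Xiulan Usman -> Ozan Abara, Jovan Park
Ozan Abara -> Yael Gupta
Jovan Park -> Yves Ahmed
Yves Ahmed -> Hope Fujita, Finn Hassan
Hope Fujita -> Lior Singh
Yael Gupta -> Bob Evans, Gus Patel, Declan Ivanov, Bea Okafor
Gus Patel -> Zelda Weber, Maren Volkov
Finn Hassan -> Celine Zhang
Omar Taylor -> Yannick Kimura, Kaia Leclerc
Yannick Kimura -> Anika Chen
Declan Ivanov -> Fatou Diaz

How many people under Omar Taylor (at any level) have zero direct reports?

The people in Omar Taylor's organization with no one reporting to them are Kaia Leclerc, Anika Chen. That is 2.

2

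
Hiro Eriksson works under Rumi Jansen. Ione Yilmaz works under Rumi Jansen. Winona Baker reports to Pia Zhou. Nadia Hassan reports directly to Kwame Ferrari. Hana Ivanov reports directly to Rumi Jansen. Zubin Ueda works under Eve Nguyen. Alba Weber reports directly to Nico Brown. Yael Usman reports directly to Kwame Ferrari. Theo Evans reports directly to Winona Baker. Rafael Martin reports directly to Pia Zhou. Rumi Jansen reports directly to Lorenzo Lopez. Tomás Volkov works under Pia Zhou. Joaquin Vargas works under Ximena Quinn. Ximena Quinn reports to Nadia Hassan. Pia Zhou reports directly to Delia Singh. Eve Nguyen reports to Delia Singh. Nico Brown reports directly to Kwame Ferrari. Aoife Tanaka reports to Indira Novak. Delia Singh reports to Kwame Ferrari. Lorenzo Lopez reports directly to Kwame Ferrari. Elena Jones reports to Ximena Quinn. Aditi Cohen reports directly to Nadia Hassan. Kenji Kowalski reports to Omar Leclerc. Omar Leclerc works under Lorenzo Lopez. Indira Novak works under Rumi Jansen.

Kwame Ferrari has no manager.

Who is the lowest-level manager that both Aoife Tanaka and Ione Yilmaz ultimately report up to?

Aoife Tanaka's chain of managers is Indira Novak, Rumi Jansen, Lorenzo Lopez, Kwame Ferrari. Ione Yilmaz's chain of managers is Rumi Jansen, Lorenzo Lopez, Kwame Ferrari. The first manager that appears in both chains is Rumi Jansen.

Rumi Jansen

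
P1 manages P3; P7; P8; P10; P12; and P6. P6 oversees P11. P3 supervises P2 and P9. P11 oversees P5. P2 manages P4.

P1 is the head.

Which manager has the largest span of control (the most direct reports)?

Direct-report counts: P1 has 6; P3 has 2; P2 has 1; P6 has 1; P11 has 1. The largest is 6, held by P1.

P1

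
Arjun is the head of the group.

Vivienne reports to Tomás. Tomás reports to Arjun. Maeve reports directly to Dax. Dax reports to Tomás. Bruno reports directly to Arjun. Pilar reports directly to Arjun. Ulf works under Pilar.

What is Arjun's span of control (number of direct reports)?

3

Arjun directly manages Pilar, Bruno, Tomás. That is 3 direct reports.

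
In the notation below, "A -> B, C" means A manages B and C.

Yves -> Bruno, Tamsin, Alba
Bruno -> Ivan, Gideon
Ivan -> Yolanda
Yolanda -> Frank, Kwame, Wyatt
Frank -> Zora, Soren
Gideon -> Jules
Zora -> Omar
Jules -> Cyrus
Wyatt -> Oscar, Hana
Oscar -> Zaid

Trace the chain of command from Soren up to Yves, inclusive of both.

Soren reports to Frank. Frank reports to Yolanda. Yolanda reports to Ivan. Ivan reports to Bruno. Bruno reports to Yves. Yves is at the top.

Soren -> Frank -> Yolanda -> Ivan -> Bruno -> Yves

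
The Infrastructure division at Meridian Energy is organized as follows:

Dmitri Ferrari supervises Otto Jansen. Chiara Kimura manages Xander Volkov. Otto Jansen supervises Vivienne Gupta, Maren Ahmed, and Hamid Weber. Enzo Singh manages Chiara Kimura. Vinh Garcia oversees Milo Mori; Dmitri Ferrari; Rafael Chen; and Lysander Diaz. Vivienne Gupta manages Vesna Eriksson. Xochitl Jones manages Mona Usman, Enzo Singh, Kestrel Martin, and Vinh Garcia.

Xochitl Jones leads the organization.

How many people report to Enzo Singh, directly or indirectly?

Enzo Singh directly manages Chiara Kimura. Under Chiara Kimura: Xander Volkov (1). That's 2 in total.

2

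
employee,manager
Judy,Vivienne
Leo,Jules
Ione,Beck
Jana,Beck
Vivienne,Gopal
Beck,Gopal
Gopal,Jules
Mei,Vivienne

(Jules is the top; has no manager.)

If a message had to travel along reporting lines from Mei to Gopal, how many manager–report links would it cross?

2

Mei is in Gopal's organization: the chain from Mei up to Gopal is Mei → Vivienne → Gopal, which is 2 links.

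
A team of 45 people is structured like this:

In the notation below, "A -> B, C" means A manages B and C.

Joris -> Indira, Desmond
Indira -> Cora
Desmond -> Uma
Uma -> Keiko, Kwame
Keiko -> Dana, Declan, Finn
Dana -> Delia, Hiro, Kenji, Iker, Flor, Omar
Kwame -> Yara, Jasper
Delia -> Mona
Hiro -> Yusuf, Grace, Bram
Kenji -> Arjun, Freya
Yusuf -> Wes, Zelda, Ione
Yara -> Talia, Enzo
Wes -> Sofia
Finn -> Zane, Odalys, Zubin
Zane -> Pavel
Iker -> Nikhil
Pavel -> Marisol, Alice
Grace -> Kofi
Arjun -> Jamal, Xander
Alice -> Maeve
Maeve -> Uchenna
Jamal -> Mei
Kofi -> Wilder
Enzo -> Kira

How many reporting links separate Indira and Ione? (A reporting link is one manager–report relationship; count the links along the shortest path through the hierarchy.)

8

Indira is 1 level below Joris, and Ione is 7 levels below Joris (their lowest common manager). The shortest path runs up from Indira to Joris and back down to Ione: 1 + 7 = 8 links.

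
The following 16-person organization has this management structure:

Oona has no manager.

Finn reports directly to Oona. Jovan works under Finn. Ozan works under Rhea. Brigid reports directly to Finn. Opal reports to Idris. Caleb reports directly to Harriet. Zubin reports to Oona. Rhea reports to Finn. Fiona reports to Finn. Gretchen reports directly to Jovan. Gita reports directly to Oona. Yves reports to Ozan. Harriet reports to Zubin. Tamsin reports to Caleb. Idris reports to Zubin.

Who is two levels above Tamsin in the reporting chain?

Tamsin reports to Caleb, and Caleb reports to Harriet. So Tamsin's skip-level manager is Harriet.

Harriet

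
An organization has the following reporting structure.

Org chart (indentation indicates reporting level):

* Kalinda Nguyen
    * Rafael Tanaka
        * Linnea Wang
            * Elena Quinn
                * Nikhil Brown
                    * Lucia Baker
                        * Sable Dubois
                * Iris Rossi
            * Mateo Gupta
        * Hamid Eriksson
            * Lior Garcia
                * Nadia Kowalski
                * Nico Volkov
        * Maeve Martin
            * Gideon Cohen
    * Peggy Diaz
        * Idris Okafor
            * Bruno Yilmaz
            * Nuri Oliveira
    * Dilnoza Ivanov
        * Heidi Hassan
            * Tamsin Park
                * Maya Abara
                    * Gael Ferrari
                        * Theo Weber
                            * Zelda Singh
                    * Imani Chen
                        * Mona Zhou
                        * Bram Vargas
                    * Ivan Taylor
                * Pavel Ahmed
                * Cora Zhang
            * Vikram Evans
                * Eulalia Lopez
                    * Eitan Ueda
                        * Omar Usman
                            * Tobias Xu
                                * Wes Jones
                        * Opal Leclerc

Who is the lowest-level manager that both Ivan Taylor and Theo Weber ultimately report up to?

Maya Abara

Ivan Taylor's chain of managers is Maya Abara, Tamsin Park, Heidi Hassan, Dilnoza Ivanov, Kalinda Nguyen. Theo Weber's chain of managers is Gael Ferrari, Maya Abara, Tamsin Park, Heidi Hassan, Dilnoza Ivanov, Kalinda Nguyen. The first manager that appears in both chains is Maya Abara.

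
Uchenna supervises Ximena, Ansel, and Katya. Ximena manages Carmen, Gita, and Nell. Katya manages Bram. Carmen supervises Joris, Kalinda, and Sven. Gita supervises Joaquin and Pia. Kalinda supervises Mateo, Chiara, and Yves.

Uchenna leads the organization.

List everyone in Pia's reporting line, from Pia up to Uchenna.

Pia reports to Gita. Gita reports to Ximena. Ximena reports to Uchenna. Uchenna is at the top.

Pia -> Gita -> Ximena -> Uchenna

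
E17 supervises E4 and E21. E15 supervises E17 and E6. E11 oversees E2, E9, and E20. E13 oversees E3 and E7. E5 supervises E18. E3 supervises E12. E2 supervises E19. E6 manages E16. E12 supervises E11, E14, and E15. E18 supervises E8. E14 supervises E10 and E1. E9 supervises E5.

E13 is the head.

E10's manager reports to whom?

E12

E10 reports to E14, and E14 reports to E12. So E10's skip-level manager is E12.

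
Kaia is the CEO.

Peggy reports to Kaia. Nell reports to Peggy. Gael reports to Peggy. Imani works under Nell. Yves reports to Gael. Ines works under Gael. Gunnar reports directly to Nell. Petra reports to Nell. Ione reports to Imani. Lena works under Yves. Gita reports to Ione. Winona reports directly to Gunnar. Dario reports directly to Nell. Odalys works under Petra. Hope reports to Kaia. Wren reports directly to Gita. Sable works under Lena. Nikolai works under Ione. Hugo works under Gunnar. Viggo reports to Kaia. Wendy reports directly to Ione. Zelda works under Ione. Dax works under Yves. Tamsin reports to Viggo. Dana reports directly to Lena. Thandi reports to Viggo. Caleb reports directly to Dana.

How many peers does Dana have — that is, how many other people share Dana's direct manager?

Dana reports to Lena. Lena's other direct reports are Sable — 1 peer.

1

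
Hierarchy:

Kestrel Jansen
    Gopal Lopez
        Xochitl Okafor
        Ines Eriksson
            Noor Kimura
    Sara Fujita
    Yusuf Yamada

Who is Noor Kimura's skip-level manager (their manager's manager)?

Gopal Lopez

Noor Kimura reports to Ines Eriksson, and Ines Eriksson reports to Gopal Lopez. So Noor Kimura's skip-level manager is Gopal Lopez.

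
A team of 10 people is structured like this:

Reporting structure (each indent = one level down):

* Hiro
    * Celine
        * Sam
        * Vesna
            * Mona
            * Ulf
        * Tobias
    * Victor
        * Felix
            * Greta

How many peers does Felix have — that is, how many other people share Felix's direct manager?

Felix reports to Victor, and Victor has no other direct reports. Felix has 0 peers.

0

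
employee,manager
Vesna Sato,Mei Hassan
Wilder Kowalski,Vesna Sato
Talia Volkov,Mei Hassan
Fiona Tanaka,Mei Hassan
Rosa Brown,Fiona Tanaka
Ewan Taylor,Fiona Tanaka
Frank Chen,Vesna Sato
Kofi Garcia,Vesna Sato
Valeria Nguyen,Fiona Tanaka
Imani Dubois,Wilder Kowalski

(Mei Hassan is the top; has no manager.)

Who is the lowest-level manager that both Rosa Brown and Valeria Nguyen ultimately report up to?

Fiona Tanaka

Rosa Brown's chain of managers is Fiona Tanaka, Mei Hassan. Valeria Nguyen's chain of managers is Fiona Tanaka, Mei Hassan. The first manager that appears in both chains is Fiona Tanaka.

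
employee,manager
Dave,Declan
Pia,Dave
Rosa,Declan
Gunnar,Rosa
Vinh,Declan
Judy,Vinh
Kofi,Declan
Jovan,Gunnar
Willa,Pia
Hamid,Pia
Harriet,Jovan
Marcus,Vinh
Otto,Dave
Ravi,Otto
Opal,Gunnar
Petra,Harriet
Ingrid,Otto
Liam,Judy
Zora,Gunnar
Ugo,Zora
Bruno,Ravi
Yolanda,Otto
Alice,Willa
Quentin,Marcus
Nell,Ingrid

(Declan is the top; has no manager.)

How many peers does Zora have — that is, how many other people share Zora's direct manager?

Zora reports to Gunnar. Gunnar's other direct reports are Jovan, Opal — 2 peers.

2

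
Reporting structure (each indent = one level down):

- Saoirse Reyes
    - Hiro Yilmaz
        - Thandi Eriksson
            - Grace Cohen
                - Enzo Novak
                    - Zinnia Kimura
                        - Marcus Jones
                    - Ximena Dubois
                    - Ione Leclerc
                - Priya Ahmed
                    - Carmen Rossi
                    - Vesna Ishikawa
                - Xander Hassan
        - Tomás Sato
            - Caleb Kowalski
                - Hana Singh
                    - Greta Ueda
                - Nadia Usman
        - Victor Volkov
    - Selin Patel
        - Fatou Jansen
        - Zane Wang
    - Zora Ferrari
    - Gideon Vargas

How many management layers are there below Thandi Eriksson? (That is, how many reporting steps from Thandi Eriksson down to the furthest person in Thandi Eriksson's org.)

4

The longest chain under Thandi Eriksson runs Thandi Eriksson → Grace Cohen → Enzo Novak → Zinnia Kimura → Marcus Jones, which is 4 levels below Thandi Eriksson.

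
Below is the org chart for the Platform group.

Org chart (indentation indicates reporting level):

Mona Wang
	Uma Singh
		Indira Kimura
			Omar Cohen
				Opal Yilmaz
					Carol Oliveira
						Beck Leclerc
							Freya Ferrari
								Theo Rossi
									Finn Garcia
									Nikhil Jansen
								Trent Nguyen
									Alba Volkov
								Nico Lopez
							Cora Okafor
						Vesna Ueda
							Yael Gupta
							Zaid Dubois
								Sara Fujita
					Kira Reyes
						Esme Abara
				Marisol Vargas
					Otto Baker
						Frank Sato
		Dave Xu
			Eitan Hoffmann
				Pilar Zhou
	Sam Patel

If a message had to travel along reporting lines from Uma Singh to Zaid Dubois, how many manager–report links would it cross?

Zaid Dubois is in Uma Singh's organization: the chain from Zaid Dubois up to Uma Singh is Zaid Dubois → Vesna Ueda → Carol Oliveira → Opal Yilmaz → Omar Cohen → Indira Kimura → Uma Singh, which is 6 links.

6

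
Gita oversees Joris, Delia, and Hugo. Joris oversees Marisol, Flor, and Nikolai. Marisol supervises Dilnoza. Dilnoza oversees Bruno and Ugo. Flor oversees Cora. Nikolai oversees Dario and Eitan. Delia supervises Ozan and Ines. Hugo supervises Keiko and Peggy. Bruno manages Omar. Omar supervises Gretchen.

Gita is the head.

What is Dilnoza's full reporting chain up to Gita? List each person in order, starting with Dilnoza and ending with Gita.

Dilnoza -> Marisol -> Joris -> Gita

Dilnoza reports to Marisol. Marisol reports to Joris. Joris reports to Gita. Gita is at the top.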